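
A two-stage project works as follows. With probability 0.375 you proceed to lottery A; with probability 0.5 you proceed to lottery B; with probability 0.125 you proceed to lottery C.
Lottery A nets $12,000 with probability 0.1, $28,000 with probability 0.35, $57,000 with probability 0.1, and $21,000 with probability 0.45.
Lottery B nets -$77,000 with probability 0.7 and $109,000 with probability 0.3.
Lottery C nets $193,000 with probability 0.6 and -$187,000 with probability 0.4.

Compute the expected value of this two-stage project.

EV(A) = 0.1 × 12000 + 0.35 × 28000 + 0.1 × 57000 + 0.45 × 21000 = 1200 + 9800 + 5700 + 9450 = 26150
EV(B) = 0.7 × (-77000) + 0.3 × 109000 = -53900 + 32700 = -21200
EV(C) = 0.6 × 193000 + 0.4 × (-187000) = 115800 − 74800 = 41000
Overall = 0.375 × 26150 + 0.5 × (-21200) + 0.125 × 41000 = 9806.25 − 10600 + 5125 = 4331.25

$4,331.25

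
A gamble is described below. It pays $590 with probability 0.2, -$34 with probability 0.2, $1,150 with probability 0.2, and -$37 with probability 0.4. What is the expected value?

EV = 0.2 × 590 + 0.2 × (-34) + 0.2 × 1150 + 0.4 × (-37) = 118 − 6.8 + 230 − 14.8 = 326.4

$326.40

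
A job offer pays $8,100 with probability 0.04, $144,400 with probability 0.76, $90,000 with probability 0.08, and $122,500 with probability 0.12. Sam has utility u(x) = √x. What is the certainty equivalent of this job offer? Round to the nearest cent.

E[u] = 0.04·√8100 + 0.76·√144400 + 0.08·√90000 + 0.12·√122500 = 0.04·90 + 0.76·380 + 0.08·300 + 0.12·350 = 358.4
CE = (358.4)² = 128450.56

$128,450.56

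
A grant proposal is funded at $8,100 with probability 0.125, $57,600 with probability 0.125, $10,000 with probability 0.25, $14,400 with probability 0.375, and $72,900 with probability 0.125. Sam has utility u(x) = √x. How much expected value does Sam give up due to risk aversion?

$4,200

E[u] = 0.125·√8100 + 0.125·√57600 + 0.25·√10000 + 0.375·√14400 + 0.125·√72900 = 0.125·90 + 0.125·240 + 0.25·100 + 0.375·120 + 0.125·270 = 145
CE = (145)² = 21025
Risk premium = EV − CE = 25225 − 21025 = 4200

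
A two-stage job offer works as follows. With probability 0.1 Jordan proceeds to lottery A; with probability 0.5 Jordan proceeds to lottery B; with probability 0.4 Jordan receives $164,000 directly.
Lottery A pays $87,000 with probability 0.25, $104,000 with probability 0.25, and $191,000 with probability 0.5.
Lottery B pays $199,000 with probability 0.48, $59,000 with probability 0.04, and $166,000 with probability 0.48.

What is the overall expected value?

$168,705

EV(A) = 0.25 × 87000 + 0.25 × 104000 + 0.5 × 191000 = 21750 + 26000 + 95500 = 143250
EV(B) = 0.48 × 199000 + 0.04 × 59000 + 0.48 × 166000 = 95520 + 2360 + 79680 = 177560
Branch C: 164000 (certain)
Overall = 0.1 × 143250 + 0.5 × 177560 + 0.4 × 164000 = 14325 + 88780 + 65600 = 168705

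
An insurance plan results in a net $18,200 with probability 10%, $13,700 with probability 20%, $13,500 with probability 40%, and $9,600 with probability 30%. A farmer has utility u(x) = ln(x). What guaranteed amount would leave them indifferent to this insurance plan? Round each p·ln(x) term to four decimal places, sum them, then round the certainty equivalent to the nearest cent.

$12,594.30

E[u] = 0.1·ln(18200) + 0.2·ln(13700) + 0.4·ln(13500) + 0.3·ln(9600) = 0.9809 + 1.9050 + 3.8042 + 2.7509 = 9.4410
CE = e^9.4410 ≈ 12594.30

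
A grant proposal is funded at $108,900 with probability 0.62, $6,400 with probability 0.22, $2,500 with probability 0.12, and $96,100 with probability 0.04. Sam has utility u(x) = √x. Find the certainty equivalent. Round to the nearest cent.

E[u] = 0.62·√108900 + 0.22·√6400 + 0.12·√2500 + 0.04·√96100 = 0.62·330 + 0.22·80 + 0.12·50 + 0.04·310 = 240.6
CE = (240.6)² = 57888.36

$57,888.36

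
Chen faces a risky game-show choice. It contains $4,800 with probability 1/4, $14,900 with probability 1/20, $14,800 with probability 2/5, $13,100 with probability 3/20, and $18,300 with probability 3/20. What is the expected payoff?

$12,575

EV = 1/4 × 4800 + 1/20 × 14900 + 2/5 × 14800 + 3/20 × 13100 + 3/20 × 18300 = 1200 + 745 + 5920 + 1965 + 2745 = 12575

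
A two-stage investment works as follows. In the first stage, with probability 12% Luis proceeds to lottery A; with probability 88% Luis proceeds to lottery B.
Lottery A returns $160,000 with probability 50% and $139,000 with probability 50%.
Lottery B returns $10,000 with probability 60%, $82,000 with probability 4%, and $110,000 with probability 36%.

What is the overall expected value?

$60,954.40

EV(A) = 0.5 × 160000 + 0.5 × 139000 = 80000 + 69500 = 149500
EV(B) = 0.6 × 10000 + 0.04 × 82000 + 0.36 × 110000 = 6000 + 3280 + 39600 = 48880
Overall = 0.12 × 149500 + 0.88 × 48880 = 17940 + 43014.4 = 60954.4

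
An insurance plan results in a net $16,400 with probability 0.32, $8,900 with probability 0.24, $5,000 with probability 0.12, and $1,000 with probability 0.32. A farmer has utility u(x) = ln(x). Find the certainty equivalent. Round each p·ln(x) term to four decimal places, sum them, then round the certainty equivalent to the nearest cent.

E[u] = 0.32·ln(16400) + 0.24·ln(8900) + 0.12·ln(5000) + 0.32·ln(1000) = 3.1056 + 2.1825 + 1.0221 + 2.2105 = 8.5207
CE = e^8.5207 ≈ 5017.56

$5,017.56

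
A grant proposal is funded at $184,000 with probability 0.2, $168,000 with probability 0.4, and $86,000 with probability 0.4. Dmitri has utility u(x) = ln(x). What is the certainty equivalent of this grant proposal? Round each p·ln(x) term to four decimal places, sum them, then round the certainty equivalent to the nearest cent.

$130,875.27

E[u] = 0.2·ln(184000) + 0.4·ln(168000) + 0.4·ln(86000) = 2.4245 + 4.8127 + 4.5448 = 11.7820
CE = e^11.7820 ≈ 130875.27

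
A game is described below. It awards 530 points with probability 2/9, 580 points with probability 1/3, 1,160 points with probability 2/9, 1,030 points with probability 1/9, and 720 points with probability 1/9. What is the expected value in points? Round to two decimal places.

763.33 points

EV = 2/9 × 530 + 1/3 × 580 + 2/9 × 1160 + 1/9 × 1030 + 1/9 × 720 = 117.7778 + 193.3333 + 257.7778 + 114.4444 + 80 = 763.3333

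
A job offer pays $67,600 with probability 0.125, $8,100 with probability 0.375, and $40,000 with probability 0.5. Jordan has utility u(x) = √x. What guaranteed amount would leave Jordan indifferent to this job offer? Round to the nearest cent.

E[u] = 0.125·√67600 + 0.375·√8100 + 0.5·√40000 = 0.125·260 + 0.375·90 + 0.5·200 = 166.25
CE = (166.25)² = 27639.0625

$27,639.06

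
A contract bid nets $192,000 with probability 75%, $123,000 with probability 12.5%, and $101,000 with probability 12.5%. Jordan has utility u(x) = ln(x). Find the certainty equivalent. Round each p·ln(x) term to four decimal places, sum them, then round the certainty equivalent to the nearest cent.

$167,594.06

E[u] = 0.75·ln(192000) + 0.125·ln(123000) + 0.125·ln(101000) = 9.1239 + 1.4650 + 1.4404 = 12.0293
CE = e^12.0293 ≈ 167594.06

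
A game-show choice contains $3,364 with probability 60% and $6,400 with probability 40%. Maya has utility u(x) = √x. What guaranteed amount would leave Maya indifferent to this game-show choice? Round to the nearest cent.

E[u] = 0.6·√3364 + 0.4·√6400 = 0.6·58 + 0.4·80 = 66.8
CE = (66.8)² = 4462.24

$4,462.24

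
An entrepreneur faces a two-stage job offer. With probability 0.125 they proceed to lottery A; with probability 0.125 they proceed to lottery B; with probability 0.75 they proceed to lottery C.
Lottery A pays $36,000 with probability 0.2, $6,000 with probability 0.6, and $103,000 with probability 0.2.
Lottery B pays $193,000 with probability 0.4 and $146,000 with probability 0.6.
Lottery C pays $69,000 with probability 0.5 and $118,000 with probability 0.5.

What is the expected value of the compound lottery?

$94,650

EV(A) = 0.2 × 36000 + 0.6 × 6000 + 0.2 × 103000 = 7200 + 3600 + 20600 = 31400
EV(B) = 0.4 × 193000 + 0.6 × 146000 = 77200 + 87600 = 164800
EV(C) = 0.5 × 69000 + 0.5 × 118000 = 34500 + 59000 = 93500
Overall = 0.125 × 31400 + 0.125 × 164800 + 0.75 × 93500 = 3925 + 20600 + 70125 = 94650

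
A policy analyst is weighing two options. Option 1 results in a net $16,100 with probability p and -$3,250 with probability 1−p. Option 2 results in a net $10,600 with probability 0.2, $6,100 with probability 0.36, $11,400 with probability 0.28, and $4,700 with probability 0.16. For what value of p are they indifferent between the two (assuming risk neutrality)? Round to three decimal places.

EV(Option 2) = 0.2 × 10600 + 0.36 × 6100 + 0.28 × 11400 + 0.16 × 4700 = 2120 + 2196 + 3192 + 752 = 8260
p·16100 + (1−p)·(-3250) = 8260
19350p − 3250 = 8260
p = (8260 + 3250) / 19350

p = 0.595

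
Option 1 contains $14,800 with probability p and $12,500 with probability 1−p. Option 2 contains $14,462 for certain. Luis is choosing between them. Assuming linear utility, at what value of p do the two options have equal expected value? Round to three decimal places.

p·14800 + (1−p)·12500 = 14462
2300p + 12500 = 14462
p = (14462 − 12500) / 2300

p = 0.853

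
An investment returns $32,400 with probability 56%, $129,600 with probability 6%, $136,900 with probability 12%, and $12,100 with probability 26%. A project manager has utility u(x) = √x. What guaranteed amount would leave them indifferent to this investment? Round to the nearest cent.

E[u] = 0.56·√32400 + 0.06·√129600 + 0.12·√136900 + 0.26·√12100 = 0.56·180 + 0.06·360 + 0.12·370 + 0.26·110 = 195.4
CE = (195.4)² = 38181.16

$38,181.16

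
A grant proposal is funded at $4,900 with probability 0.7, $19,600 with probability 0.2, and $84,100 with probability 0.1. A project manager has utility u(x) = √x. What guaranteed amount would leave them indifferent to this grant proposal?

E[u] = 0.7·√4900 + 0.2·√19600 + 0.1·√84100 = 0.7·70 + 0.2·140 + 0.1·290 = 106
CE = (106)² = 11236

$11,236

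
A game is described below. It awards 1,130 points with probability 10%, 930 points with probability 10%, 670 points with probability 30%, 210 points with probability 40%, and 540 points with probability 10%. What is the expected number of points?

545 points

EV = 0.1 × 1130 + 0.1 × 930 + 0.3 × 670 + 0.4 × 210 + 0.1 × 540 = 113 + 93 + 201 + 84 + 54 = 545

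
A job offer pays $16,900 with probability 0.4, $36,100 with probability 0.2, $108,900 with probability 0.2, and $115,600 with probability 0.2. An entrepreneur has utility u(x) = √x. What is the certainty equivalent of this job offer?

$50,176

E[u] = 0.4·√16900 + 0.2·√36100 + 0.2·√108900 + 0.2·√115600 = 0.4·130 + 0.2·190 + 0.2·330 + 0.2·340 = 224
CE = (224)² = 50176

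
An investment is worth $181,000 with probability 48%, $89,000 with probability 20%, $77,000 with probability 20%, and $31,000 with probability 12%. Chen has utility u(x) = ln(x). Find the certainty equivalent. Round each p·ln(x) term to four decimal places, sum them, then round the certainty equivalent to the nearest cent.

E[u] = 0.48·ln(181000) + 0.2·ln(89000) + 0.2·ln(77000) + 0.12·ln(31000) = 5.8110 + 2.2793 + 2.2503 + 1.2410 = 11.5816
CE = e^11.5816 ≈ 107108.76

$107,108.76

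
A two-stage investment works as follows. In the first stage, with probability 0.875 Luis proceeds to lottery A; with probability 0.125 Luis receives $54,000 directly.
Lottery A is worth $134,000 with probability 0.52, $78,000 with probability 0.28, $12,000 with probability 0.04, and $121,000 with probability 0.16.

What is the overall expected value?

$104,190

EV(A) = 0.52 × 134000 + 0.28 × 78000 + 0.04 × 12000 + 0.16 × 121000 = 69680 + 21840 + 480 + 19360 = 111360
Branch B: 54000 (certain)
Overall = 0.875 × 111360 + 0.125 × 54000 = 97440 + 6750 = 104190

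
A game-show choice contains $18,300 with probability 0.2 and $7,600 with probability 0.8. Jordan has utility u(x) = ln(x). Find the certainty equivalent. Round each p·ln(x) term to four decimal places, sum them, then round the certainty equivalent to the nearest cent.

$9,059.78

E[u] = 0.2·ln(18300) + 0.8·ln(7600) = 1.9629 + 7.1487 = 9.1116
CE = e^9.1116 ≈ 9059.78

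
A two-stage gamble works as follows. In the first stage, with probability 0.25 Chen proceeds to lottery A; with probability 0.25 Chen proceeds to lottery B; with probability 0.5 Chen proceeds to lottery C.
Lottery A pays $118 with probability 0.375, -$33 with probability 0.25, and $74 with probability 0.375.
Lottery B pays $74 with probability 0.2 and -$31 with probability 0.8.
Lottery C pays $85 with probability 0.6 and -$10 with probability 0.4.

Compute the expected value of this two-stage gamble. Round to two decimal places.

EV(A) = 0.375 × 118 + 0.25 × (-33) + 0.375 × 74 = 44.25 − 8.25 + 27.75 = 63.75
EV(B) = 0.2 × 74 + 0.8 × (-31) = 14.8 − 24.8 = -10
EV(C) = 0.6 × 85 + 0.4 × (-10) = 51 − 4 = 47
Overall = 0.25 × 63.75 + 0.25 × (-10) + 0.5 × 47 = 15.9375 − 2.5 + 23.5 = 36.9375

$36.94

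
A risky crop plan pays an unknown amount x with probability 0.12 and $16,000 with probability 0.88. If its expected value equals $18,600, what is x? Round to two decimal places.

0.12·x + 0.88·16000 = 18600
0.12·x = 18600 − 14080 = 4520
x = 4520 / 0.12 = 37666.6667

x = $37,666.67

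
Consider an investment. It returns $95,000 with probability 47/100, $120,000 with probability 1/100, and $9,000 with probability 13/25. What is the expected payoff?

$50,530

EV = 47/100 × 95000 + 1/100 × 120000 + 13/25 × 9000 = 44650 + 1200 + 4680 = 50530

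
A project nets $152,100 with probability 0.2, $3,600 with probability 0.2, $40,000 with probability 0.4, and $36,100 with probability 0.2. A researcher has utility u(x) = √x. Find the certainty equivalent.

E[u] = 0.2·√152100 + 0.2·√3600 + 0.4·√40000 + 0.2·√36100 = 0.2·390 + 0.2·60 + 0.4·200 + 0.2·190 = 208
CE = (208)² = 43264

$43,264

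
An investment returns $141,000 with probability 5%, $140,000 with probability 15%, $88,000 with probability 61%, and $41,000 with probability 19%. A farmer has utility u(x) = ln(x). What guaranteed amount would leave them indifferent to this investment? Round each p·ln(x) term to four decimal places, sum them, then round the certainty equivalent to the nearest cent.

E[u] = 0.05·ln(141000) + 0.15·ln(140000) + 0.61·ln(88000) + 0.19·ln(41000) = 0.5928 + 1.7774 + 6.9449 + 2.0181 = 11.3332
CE = e^11.3332 ≈ 83549.96

$83,549.96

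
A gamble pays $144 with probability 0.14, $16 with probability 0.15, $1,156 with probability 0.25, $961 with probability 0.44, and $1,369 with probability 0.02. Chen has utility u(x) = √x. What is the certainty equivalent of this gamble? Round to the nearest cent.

$633.03

E[u] = 0.14·√144 + 0.15·√16 + 0.25·√1156 + 0.44·√961 + 0.02·√1369 = 0.14·12 + 0.15·4 + 0.25·34 + 0.44·31 + 0.02·37 = 25.16
CE = (25.16)² = 633.0256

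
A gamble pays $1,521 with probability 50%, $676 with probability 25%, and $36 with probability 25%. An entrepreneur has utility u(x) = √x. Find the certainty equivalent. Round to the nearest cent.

E[u] = 0.5·√1521 + 0.25·√676 + 0.25·√36 = 0.5·39 + 0.25·26 + 0.25·6 = 27.5
CE = (27.5)² = 756.25

$756.25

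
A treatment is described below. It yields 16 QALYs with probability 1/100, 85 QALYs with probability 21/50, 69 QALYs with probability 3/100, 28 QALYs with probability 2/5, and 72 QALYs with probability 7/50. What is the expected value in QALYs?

59.21 QALYs

EV = 1/100 × 16 + 21/50 × 85 + 3/100 × 69 + 2/5 × 28 + 7/50 × 72 = 0.16 + 35.7 + 2.07 + 11.2 + 10.08 = 59.21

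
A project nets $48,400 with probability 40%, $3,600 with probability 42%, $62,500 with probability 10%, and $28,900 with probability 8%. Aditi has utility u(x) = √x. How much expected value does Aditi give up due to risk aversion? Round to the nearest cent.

E[u] = 0.4·√48400 + 0.42·√3600 + 0.1·√62500 + 0.08·√28900 = 0.4·220 + 0.42·60 + 0.1·250 + 0.08·170 = 151.8
CE = (151.8)² = 23043.24
Risk premium = EV − CE = 29434 − 23043.24 = 6390.76

$6,390.76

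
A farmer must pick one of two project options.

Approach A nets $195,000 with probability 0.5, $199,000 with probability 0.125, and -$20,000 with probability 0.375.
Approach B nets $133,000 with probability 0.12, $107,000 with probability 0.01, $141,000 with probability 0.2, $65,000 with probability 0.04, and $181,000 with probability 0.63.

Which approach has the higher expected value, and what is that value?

Approach B ($161,860)

Approach A = 0.5 × 195000 + 0.125 × 199000 + 0.375 × (-20000) = 97500 + 24875 − 7500 = 114875
Approach B = 0.12 × 133000 + 0.01 × 107000 + 0.2 × 141000 + 0.04 × 65000 + 0.63 × 181000 = 15960 + 1070 + 28200 + 2600 + 114030 = 161860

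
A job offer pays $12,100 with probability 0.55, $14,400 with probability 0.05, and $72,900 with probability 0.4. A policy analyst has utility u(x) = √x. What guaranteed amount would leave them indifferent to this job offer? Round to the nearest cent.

E[u] = 0.55·√12100 + 0.05·√14400 + 0.4·√72900 = 0.55·110 + 0.05·120 + 0.4·270 = 174.5
CE = (174.5)² = 30450.25

$30,450.25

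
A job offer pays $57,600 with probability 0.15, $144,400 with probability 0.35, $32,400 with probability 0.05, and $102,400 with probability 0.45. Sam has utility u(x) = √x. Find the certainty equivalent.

E[u] = 0.15·√57600 + 0.35·√144400 + 0.05·√32400 + 0.45·√102400 = 0.15·240 + 0.35·380 + 0.05·180 + 0.45·320 = 322
CE = (322)² = 103684

$103,684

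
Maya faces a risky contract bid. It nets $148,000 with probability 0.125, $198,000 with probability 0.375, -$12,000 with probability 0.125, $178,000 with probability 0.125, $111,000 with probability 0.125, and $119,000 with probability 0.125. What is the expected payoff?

EV = 0.125 × 148000 + 0.375 × 198000 + 0.125 × (-12000) + 0.125 × 178000 + 0.125 × 111000 + 0.125 × 119000 = 18500 + 74250 − 1500 + 22250 + 13875 + 14875 = 142250

$142,250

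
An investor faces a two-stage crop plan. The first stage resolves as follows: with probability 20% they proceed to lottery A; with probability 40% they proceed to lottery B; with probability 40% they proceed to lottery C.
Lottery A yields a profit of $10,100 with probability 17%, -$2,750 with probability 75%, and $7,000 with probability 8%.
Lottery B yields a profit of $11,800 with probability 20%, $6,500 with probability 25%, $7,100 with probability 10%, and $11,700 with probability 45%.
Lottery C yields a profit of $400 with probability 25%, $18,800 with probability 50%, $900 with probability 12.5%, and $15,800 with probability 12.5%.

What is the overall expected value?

$8,661.90

EV(A) = 0.17 × 10100 + 0.75 × (-2750) + 0.08 × 7000 = 1717 − 2062.5 + 560 = 214.5
EV(B) = 0.2 × 11800 + 0.25 × 6500 + 0.1 × 7100 + 0.45 × 11700 = 2360 + 1625 + 710 + 5265 = 9960
EV(C) = 0.25 × 400 + 0.5 × 18800 + 0.125 × 900 + 0.125 × 15800 = 100 + 9400 + 112.5 + 1975 = 11587.5
Overall = 0.2 × 214.5 + 0.4 × 9960 + 0.4 × 11587.5 = 42.9 + 3984 + 4635 = 8661.9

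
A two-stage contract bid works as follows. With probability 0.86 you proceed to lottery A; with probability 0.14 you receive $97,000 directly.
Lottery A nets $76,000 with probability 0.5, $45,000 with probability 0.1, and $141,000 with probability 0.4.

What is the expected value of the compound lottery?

EV(A) = 0.5 × 76000 + 0.1 × 45000 + 0.4 × 141000 = 38000 + 4500 + 56400 = 98900
Branch B: 97000 (certain)
Overall = 0.86 × 98900 + 0.14 × 97000 = 85054 + 13580 = 98634

$98,634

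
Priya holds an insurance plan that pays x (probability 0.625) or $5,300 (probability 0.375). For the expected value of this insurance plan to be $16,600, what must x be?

0.625·x + 0.375·5300 = 16600
0.625·x = 16600 − 1987.5 = 14612.5
x = 14612.5 / 0.625 = 23380

x = $23,380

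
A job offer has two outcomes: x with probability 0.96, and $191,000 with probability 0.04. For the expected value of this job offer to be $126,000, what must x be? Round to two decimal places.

x = $123,291.67

0.96·x + 0.04·191000 = 126000
0.96·x = 126000 − 7640 = 118360
x = 118360 / 0.96 = 123291.6667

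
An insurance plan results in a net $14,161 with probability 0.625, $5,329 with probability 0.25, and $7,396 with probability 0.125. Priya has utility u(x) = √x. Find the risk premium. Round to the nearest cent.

$420.98

E[u] = 0.625·√14161 + 0.25·√5329 + 0.125·√7396 = 0.625·119 + 0.25·73 + 0.125·86 = 103.375
CE = (103.375)² = 10686.390625
Risk premium = EV − CE = 11107.375 − 10686.390625 = 420.984375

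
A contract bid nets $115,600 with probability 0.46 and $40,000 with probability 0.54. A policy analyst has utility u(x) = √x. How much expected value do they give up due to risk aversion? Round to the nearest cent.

$4,868.64

E[u] = 0.46·√115600 + 0.54·√40000 = 0.46·340 + 0.54·200 = 264.4
CE = (264.4)² = 69907.36
Risk premium = EV − CE = 74776 − 69907.36 = 4868.64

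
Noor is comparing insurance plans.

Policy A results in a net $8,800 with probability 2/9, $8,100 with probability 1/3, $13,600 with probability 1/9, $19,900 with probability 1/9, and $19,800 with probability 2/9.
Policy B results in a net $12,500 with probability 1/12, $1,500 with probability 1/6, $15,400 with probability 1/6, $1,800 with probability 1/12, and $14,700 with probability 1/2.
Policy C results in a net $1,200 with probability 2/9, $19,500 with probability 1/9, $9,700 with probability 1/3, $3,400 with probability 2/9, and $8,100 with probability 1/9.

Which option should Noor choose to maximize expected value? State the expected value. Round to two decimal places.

Policy A = 2/9 × 8800 + 1/3 × 8100 + 1/9 × 13600 + 1/9 × 19900 + 2/9 × 19800 = 1955.5556 + 2700 + 1511.1111 + 2211.1111 + 4400 = 12777.7778
Policy B = 1/12 × 12500 + 1/6 × 1500 + 1/6 × 15400 + 1/12 × 1800 + 1/2 × 14700 = 1041.6667 + 250 + 2566.6667 + 150 + 7350 = 11358.3333
Policy C = 2/9 × 1200 + 1/9 × 19500 + 1/3 × 9700 + 2/9 × 3400 + 1/9 × 8100 = 266.6667 + 2166.6667 + 3233.3333 + 755.5556 + 900 = 7322.2222

Policy A ($12,777.78)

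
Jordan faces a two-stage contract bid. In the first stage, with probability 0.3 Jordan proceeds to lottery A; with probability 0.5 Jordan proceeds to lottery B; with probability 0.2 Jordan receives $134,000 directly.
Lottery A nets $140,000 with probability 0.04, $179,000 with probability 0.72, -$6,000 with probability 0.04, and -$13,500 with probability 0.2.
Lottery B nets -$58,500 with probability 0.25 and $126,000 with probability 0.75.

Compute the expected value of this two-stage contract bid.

EV(A) = 0.04 × 140000 + 0.72 × 179000 + 0.04 × (-6000) + 0.2 × (-13500) = 5600 + 128880 − 240 − 2700 = 131540
EV(B) = 0.25 × (-58500) + 0.75 × 126000 = -14625 + 94500 = 79875
Branch C: 134000 (certain)
Overall = 0.3 × 131540 + 0.5 × 79875 + 0.2 × 134000 = 39462 + 39937.5 + 26800 = 106199.5

$106,199.50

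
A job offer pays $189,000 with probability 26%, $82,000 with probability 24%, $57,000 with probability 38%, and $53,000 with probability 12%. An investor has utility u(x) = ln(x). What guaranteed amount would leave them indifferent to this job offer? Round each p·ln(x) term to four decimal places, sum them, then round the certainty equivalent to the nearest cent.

$84,212.61

E[u] = 0.26·ln(189000) + 0.24·ln(82000) + 0.38·ln(57000) + 0.12·ln(53000) = 3.1589 + 2.7155 + 4.1613 + 1.3054 = 11.3411
CE = e^11.3411 ≈ 84212.61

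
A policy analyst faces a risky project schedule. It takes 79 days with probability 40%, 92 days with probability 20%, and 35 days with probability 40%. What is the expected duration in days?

64 days

EV = 0.4 × 79 + 0.2 × 92 + 0.4 × 35 = 31.6 + 18.4 + 14 = 64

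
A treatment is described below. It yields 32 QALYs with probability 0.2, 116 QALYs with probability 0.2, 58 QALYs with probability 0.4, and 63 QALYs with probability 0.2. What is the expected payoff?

EV = 0.2 × 32 + 0.2 × 116 + 0.4 × 58 + 0.2 × 63 = 6.4 + 23.2 + 23.2 + 12.6 = 65.4

65.4 QALYs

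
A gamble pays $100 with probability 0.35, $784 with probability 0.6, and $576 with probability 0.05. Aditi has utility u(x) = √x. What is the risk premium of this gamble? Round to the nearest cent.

$71.95

E[u] = 0.35·√100 + 0.6·√784 + 0.05·√576 = 0.35·10 + 0.6·28 + 0.05·24 = 21.5
CE = (21.5)² = 462.25
Risk premium = EV − CE = 534.2 − 462.25 = 71.95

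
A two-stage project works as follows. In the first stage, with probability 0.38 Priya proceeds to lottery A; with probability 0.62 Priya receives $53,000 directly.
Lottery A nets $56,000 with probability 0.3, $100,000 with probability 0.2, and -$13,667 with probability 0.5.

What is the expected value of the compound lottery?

EV(A) = 0.3 × 56000 + 0.2 × 100000 + 0.5 × (-13667) = 16800 + 20000 − 6833.5 = 29966.5
Branch B: 53000 (certain)
Overall = 0.38 × 29966.5 + 0.62 × 53000 = 11387.27 + 32860 = 44247.27

$44,247.27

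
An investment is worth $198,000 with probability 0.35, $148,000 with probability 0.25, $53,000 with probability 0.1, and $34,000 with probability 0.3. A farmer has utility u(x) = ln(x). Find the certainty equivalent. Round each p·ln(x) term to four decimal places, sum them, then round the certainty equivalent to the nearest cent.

E[u] = 0.35·ln(198000) + 0.25·ln(148000) + 0.1·ln(53000) + 0.3·ln(34000) = 4.2686 + 2.9762 + 1.0878 + 3.1302 = 11.4628
CE = e^11.4628 ≈ 95111.01

$95,111.01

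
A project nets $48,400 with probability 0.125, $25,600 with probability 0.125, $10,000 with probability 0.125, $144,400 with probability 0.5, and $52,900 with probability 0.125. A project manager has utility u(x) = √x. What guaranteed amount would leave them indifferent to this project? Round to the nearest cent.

E[u] = 0.125·√48400 + 0.125·√25600 + 0.125·√10000 + 0.5·√144400 + 0.125·√52900 = 0.125·220 + 0.125·160 + 0.125·100 + 0.5·380 + 0.125·230 = 278.75
CE = (278.75)² = 77701.5625

$77,701.56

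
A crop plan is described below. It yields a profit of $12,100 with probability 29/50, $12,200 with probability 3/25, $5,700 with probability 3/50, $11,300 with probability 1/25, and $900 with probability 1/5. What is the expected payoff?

$9,456

EV = 29/50 × 12100 + 3/25 × 12200 + 3/50 × 5700 + 1/25 × 11300 + 1/5 × 900 = 7018 + 1464 + 342 + 452 + 180 = 9456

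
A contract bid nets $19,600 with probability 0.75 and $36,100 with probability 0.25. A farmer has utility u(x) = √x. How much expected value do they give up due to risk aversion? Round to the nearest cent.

E[u] = 0.75·√19600 + 0.25·√36100 = 0.75·140 + 0.25·190 = 152.5
CE = (152.5)² = 23256.25
Risk premium = EV − CE = 23725 − 23256.25 = 468.75

$468.75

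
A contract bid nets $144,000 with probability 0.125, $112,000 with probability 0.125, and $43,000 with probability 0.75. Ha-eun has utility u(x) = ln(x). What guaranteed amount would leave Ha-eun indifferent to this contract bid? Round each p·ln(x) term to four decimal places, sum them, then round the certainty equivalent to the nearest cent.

$56,370.43

E[u] = 0.125·ln(144000) + 0.125·ln(112000) + 0.75·ln(43000) = 1.4847 + 1.4533 + 8.0017 = 10.9397
CE = e^10.9397 ≈ 56370.43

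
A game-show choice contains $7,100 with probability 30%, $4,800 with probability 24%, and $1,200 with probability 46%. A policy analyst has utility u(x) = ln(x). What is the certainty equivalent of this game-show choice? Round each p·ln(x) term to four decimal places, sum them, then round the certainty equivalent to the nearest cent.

E[u] = 0.3·ln(7100) + 0.24·ln(4800) + 0.46·ln(1200) = 2.6604 + 2.0343 + 3.2614 = 7.9561
CE = e^7.9561 ≈ 2852.92

$2,852.92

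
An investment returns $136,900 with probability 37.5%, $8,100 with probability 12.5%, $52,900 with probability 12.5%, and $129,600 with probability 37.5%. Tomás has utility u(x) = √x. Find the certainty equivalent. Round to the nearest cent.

E[u] = 0.375·√136900 + 0.125·√8100 + 0.125·√52900 + 0.375·√129600 = 0.375·370 + 0.125·90 + 0.125·230 + 0.375·360 = 313.75
CE = (313.75)² = 98439.0625

$98,439.06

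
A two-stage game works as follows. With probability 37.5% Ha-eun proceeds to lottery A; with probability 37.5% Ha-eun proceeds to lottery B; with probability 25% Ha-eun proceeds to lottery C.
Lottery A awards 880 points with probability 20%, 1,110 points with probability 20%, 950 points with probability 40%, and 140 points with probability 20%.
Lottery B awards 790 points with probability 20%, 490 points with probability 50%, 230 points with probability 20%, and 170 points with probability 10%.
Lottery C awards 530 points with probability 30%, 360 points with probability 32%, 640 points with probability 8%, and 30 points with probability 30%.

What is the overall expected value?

560.6 points

EV(A) = 0.2 × 880 + 0.2 × 1110 + 0.4 × 950 + 0.2 × 140 = 176 + 222 + 380 + 28 = 806
EV(B) = 0.2 × 790 + 0.5 × 490 + 0.2 × 230 + 0.1 × 170 = 158 + 245 + 46 + 17 = 466
EV(C) = 0.3 × 530 + 0.32 × 360 + 0.08 × 640 + 0.3 × 30 = 159 + 115.2 + 51.2 + 9 = 334.4
Overall = 0.375 × 806 + 0.375 × 466 + 0.25 × 334.4 = 302.25 + 174.75 + 83.6 = 560.6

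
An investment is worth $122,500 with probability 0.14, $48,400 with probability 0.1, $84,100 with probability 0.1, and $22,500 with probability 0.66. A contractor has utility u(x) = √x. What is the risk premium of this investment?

E[u] = 0.14·√122500 + 0.1·√48400 + 0.1·√84100 + 0.66·√22500 = 0.14·350 + 0.1·220 + 0.1·290 + 0.66·150 = 199
CE = (199)² = 39601
Risk premium = EV − CE = 45250 − 39601 = 5649

$5,649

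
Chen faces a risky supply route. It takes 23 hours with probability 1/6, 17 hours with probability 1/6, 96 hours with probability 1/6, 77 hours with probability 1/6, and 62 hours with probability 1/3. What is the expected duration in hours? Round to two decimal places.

56.17 hours

EV = 1/6 × 23 + 1/6 × 17 + 1/6 × 96 + 1/6 × 77 + 1/3 × 62 = 3.8333 + 2.8333 + 16 + 12.8333 + 20.6667 = 56.1667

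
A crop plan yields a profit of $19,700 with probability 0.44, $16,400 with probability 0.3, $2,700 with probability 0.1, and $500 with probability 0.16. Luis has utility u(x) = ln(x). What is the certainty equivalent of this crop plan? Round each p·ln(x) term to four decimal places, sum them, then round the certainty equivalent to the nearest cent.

E[u] = 0.44·ln(19700) + 0.3·ln(16400) + 0.1·ln(2700) + 0.16·ln(500) = 4.3509 + 2.9115 + 0.7901 + 0.9943 = 9.0468
CE = e^9.0468 ≈ 8491.32

$8,491.32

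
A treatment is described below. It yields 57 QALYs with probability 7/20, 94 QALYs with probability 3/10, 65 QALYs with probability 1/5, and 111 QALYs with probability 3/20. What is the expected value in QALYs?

EV = 7/20 × 57 + 3/10 × 94 + 1/5 × 65 + 3/20 × 111 = 19.95 + 28.2 + 13 + 16.65 = 77.8

77.8 QALYs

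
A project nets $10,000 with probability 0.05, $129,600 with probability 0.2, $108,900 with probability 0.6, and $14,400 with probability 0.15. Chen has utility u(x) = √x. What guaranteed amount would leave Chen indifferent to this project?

E[u] = 0.05·√10000 + 0.2·√129600 + 0.6·√108900 + 0.15·√14400 = 0.05·100 + 0.2·360 + 0.6·330 + 0.15·120 = 293
CE = (293)² = 85849

$85,849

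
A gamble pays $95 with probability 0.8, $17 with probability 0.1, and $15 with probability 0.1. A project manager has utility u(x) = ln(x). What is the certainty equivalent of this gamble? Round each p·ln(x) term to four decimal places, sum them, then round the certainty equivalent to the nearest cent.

E[u] = 0.8·ln(95) + 0.1·ln(17) + 0.1·ln(15) = 3.6431 + 0.2833 + 0.2708 = 4.1972
CE = e^4.1972 ≈ 66.50

$66.50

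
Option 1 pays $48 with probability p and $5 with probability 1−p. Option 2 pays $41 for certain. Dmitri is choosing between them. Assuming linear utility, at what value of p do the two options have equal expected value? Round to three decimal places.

p·48 + (1−p)·5 = 41
43p + 5 = 41
p = (41 − 5) / 43

p = 0.837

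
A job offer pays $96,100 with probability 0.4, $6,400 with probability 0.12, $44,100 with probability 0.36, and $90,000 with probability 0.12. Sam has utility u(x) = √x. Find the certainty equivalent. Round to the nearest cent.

$60,123.04

E[u] = 0.4·√96100 + 0.12·√6400 + 0.36·√44100 + 0.12·√90000 = 0.4·310 + 0.12·80 + 0.36·210 + 0.12·300 = 245.2
CE = (245.2)² = 60123.04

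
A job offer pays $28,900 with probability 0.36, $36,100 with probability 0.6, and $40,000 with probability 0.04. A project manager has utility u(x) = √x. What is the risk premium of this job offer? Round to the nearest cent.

$101.76

E[u] = 0.36·√28900 + 0.6·√36100 + 0.04·√40000 = 0.36·170 + 0.6·190 + 0.04·200 = 183.2
CE = (183.2)² = 33562.24
Risk premium = EV − CE = 33664 − 33562.24 = 101.76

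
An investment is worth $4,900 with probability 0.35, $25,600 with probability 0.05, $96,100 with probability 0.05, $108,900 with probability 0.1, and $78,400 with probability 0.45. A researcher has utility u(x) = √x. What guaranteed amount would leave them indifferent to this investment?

$42,849

E[u] = 0.35·√4900 + 0.05·√25600 + 0.05·√96100 + 0.1·√108900 + 0.45·√78400 = 0.35·70 + 0.05·160 + 0.05·310 + 0.1·330 + 0.45·280 = 207
CE = (207)² = 42849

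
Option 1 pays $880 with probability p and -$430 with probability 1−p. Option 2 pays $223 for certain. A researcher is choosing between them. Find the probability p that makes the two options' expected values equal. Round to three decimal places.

p = 0.498

p·880 + (1−p)·(-430) = 223
1310p − 430 = 223
p = (223 + 430) / 1310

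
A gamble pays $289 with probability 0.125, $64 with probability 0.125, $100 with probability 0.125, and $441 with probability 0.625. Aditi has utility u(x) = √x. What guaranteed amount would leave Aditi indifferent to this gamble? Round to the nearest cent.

E[u] = 0.125·√289 + 0.125·√64 + 0.125·√100 + 0.625·√441 = 0.125·17 + 0.125·8 + 0.125·10 + 0.625·21 = 17.5
CE = (17.5)² = 306.25

$306.25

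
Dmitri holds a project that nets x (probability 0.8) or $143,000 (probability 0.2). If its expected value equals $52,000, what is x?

0.8·x + 0.2·143000 = 52000
0.8·x = 52000 − 28600 = 23400
x = 23400 / 0.8 = 29250

x = $29,250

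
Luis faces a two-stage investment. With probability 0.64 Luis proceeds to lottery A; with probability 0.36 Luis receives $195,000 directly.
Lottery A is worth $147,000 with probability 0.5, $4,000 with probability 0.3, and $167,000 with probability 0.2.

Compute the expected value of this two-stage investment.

EV(A) = 0.5 × 147000 + 0.3 × 4000 + 0.2 × 167000 = 73500 + 1200 + 33400 = 108100
Branch B: 195000 (certain)
Overall = 0.64 × 108100 + 0.36 × 195000 = 69184 + 70200 = 139384

$139,384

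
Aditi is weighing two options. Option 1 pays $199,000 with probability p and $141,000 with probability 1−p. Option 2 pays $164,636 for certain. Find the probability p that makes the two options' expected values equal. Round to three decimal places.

p = 0.408

p·199000 + (1−p)·141000 = 164636
58000p + 141000 = 164636
p = (164636 − 141000) / 58000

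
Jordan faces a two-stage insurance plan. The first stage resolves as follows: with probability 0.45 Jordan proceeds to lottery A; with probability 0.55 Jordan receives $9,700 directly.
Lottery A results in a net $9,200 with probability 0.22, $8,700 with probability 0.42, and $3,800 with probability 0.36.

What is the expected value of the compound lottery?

$8,505.70

EV(A) = 0.22 × 9200 + 0.42 × 8700 + 0.36 × 3800 = 2024 + 3654 + 1368 = 7046
Branch B: 9700 (certain)
Overall = 0.45 × 7046 + 0.55 × 9700 = 3170.7 + 5335 = 8505.7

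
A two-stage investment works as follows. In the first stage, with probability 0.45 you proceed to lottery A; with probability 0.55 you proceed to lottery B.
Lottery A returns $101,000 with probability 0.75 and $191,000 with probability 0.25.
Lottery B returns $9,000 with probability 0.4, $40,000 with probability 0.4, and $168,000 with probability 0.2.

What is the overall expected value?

$84,835

EV(A) = 0.75 × 101000 + 0.25 × 191000 = 75750 + 47750 = 123500
EV(B) = 0.4 × 9000 + 0.4 × 40000 + 0.2 × 168000 = 3600 + 16000 + 33600 = 53200
Overall = 0.45 × 123500 + 0.55 × 53200 = 55575 + 29260 = 84835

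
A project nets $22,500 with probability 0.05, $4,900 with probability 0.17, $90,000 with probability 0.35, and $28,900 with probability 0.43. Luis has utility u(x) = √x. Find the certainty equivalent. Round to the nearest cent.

E[u] = 0.05·√22500 + 0.17·√4900 + 0.35·√90000 + 0.43·√28900 = 0.05·150 + 0.17·70 + 0.35·300 + 0.43·170 = 197.5
CE = (197.5)² = 39006.25

$39,006.25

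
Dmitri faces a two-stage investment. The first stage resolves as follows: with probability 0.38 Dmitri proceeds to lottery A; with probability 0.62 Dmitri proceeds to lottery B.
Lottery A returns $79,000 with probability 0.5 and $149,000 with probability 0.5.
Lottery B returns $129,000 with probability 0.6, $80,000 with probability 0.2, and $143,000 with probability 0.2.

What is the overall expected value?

$118,960

EV(A) = 0.5 × 79000 + 0.5 × 149000 = 39500 + 74500 = 114000
EV(B) = 0.6 × 129000 + 0.2 × 80000 + 0.2 × 143000 = 77400 + 16000 + 28600 = 122000
Overall = 0.38 × 114000 + 0.62 × 122000 = 43320 + 75640 = 118960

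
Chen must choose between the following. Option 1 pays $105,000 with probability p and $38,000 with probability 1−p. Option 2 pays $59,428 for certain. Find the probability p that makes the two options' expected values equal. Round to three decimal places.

p = 0.320

p·105000 + (1−p)·38000 = 59428
67000p + 38000 = 59428
p = (59428 − 38000) / 67000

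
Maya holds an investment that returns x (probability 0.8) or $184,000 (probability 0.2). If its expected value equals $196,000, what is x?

0.8·x + 0.2·184000 = 196000
0.8·x = 196000 − 36800 = 159200
x = 159200 / 0.8 = 199000

x = $199,000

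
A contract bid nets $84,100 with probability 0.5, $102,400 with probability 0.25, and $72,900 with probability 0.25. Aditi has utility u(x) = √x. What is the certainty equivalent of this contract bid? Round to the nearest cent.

$85,556.25

E[u] = 0.5·√84100 + 0.25·√102400 + 0.25·√72900 = 0.5·290 + 0.25·320 + 0.25·270 = 292.5
CE = (292.5)² = 85556.25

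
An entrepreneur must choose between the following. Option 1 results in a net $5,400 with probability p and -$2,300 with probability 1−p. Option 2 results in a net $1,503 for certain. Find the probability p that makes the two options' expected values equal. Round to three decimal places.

p·5400 + (1−p)·(-2300) = 1503
7700p − 2300 = 1503
p = (1503 + 2300) / 7700

p = 0.494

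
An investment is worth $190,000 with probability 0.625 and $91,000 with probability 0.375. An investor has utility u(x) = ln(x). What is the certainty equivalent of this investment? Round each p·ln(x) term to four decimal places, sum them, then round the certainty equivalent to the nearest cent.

$144,163.02

E[u] = 0.625·ln(190000) + 0.375·ln(91000) = 7.5967 + 4.2820 = 11.8787
CE = e^11.8787 ≈ 144163.02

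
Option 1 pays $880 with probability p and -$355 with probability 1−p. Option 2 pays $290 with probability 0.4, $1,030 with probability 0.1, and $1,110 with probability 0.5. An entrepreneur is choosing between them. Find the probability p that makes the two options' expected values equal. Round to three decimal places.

EV(Option 2) = 0.4 × 290 + 0.1 × 1030 + 0.5 × 1110 = 116 + 103 + 555 = 774
p·880 + (1−p)·(-355) = 774
1235p − 355 = 774
p = (774 + 355) / 1235

p = 0.914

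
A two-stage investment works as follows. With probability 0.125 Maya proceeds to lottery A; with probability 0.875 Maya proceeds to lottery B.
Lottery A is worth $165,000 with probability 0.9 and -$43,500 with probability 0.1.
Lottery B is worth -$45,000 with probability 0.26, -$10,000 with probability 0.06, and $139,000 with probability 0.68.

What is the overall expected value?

EV(A) = 0.9 × 165000 + 0.1 × (-43500) = 148500 − 4350 = 144150
EV(B) = 0.26 × (-45000) + 0.06 × (-10000) + 0.68 × 139000 = -11700 − 600 + 94520 = 82220
Overall = 0.125 × 144150 + 0.875 × 82220 = 18018.75 + 71942.5 = 89961.25

$89,961.25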